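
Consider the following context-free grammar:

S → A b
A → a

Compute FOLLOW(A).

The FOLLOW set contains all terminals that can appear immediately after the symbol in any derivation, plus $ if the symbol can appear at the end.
A occurs only in S → A b, where it is immediately followed by the terminal b. So FOLLOW(A) = {b}.

Final answer: {b}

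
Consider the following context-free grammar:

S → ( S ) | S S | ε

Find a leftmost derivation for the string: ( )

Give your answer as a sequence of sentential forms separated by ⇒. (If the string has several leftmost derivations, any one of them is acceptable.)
Start with S.
Step 1: the leftmost non-terminal is S; apply S → ( S ):  ( S )
Step 2: the leftmost non-terminal is S; apply S → ε:  ( )

Final answer: S ⇒ ( S ) ⇒ ( )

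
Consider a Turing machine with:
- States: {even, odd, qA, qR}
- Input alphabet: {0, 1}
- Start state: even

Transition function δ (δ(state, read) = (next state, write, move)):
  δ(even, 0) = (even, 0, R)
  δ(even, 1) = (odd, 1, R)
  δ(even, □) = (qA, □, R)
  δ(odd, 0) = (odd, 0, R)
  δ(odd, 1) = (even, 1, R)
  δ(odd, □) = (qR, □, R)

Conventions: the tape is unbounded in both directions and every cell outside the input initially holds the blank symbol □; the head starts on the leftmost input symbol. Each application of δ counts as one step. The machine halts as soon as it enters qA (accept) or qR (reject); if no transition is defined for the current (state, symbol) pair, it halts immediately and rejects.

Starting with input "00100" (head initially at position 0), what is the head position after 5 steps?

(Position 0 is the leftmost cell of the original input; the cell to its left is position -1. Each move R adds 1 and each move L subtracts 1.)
Step 0: [even]00100 (head at position 0)
Step 1: δ(even, 0) = (even, 0, R)  ⊢  0[even]0100 (head at position 1)
Step 2: δ(even, 0) = (even, 0, R)  ⊢  00[even]100 (head at position 2)
Step 3: δ(even, 1) = (odd, 1, R)  ⊢  001[odd]00 (head at position 3)
Step 4: δ(odd, 0) = (odd, 0, R)  ⊢  0010[odd]0 (head at position 4)
Step 5: δ(odd, 0) = (odd, 0, R)  ⊢  00100[odd]□ (head at position 5)
Head position after 5 steps: 5

Final answer: Position 5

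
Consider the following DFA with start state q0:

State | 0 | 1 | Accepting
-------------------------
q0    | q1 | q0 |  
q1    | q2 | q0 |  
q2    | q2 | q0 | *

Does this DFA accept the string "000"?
Start in q0.
Read '0': q0 → q1
Read '0': q1 → q2
Read '0': q2 → q2
Final state q2 is accepting, so the string is accepted.

Final answer: Yes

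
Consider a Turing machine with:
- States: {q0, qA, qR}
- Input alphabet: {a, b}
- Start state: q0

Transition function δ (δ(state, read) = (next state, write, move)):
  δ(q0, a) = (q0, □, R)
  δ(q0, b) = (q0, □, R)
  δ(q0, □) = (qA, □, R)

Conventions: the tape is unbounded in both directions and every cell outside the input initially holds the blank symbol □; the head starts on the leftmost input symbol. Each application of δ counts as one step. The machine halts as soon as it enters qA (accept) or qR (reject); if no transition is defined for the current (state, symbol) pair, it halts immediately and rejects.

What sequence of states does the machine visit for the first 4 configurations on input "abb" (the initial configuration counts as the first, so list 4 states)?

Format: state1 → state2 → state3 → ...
Step 0: [q0]abb (head at position 0)
Step 1: δ(q0, a) = (q0, □, R)  ⊢  □[q0]bb (head at position 1)
Step 2: δ(q0, b) = (q0, □, R)  ⊢  □□[q0]b (head at position 2)
Step 3: δ(q0, b) = (q0, □, R)  ⊢  □□□[q0]□ (head at position 3)
Reading off the states of these 4 configurations: q0 → q0 → q0 → q0

Final answer: q0 → q0 → q0 → q0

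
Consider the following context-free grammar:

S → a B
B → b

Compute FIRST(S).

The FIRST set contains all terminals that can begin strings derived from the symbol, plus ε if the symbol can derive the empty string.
S has the single production S → a B, whose right-hand side begins with the terminal a. So FIRST(S) = {a}.

Final answer: {a}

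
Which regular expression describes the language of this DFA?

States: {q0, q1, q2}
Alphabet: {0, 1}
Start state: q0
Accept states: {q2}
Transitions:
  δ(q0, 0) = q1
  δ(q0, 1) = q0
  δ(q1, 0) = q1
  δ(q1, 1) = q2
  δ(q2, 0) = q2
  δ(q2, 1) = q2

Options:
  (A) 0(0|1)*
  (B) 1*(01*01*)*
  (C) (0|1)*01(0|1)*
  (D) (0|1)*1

Testing sample strings against the DFA:
  '0110' -> accepted
  '00' -> rejected
  '0111' -> accepted
  '010' -> accepted
Checking each option for a counterexample:
  (A) 0(0|1)*: '0' is rejected by the DFA but matches the regex → eliminated
  (B) 1*(01*01*)*: ε is rejected by the DFA but matches the regex → eliminated
  (C) (0|1)*01(0|1)*: agrees with the DFA on all strings of length ≤ 4
  (D) (0|1)*1: '1' is rejected by the DFA but matches the regex → eliminated
Only (C) (0|1)*01(0|1)* is consistent with the DFA.

Final answer: (C) (0|1)*01(0|1)*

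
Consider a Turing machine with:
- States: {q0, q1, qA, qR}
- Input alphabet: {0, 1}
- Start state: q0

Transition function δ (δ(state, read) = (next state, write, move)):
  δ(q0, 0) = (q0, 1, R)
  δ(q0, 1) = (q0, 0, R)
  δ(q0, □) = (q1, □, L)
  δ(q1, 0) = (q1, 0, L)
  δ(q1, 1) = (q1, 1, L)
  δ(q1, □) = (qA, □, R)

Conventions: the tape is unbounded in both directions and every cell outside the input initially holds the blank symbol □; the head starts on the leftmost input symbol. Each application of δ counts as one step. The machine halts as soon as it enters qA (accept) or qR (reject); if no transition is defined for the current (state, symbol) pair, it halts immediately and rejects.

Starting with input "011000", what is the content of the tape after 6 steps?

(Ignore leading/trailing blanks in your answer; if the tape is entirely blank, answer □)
Step 0: [q0]011000 (head at position 0)
Step 1: δ(q0, 0) = (q0, 1, R)  ⊢  1[q0]11000 (head at position 1)
Step 2: δ(q0, 1) = (q0, 0, R)  ⊢  10[q0]1000 (head at position 2)
Step 3: δ(q0, 1) = (q0, 0, R)  ⊢  100[q0]000 (head at position 3)
Step 4: δ(q0, 0) = (q0, 1, R)  ⊢  1001[q0]00 (head at position 4)
Step 5: δ(q0, 0) = (q0, 1, R)  ⊢  10011[q0]0 (head at position 5)
Step 6: δ(q0, 0) = (q0, 1, R)  ⊢  100111[q0]□ (head at position 6)
Tape after 6 steps (ignoring surrounding blanks): 100111

Final answer: Tape: 100111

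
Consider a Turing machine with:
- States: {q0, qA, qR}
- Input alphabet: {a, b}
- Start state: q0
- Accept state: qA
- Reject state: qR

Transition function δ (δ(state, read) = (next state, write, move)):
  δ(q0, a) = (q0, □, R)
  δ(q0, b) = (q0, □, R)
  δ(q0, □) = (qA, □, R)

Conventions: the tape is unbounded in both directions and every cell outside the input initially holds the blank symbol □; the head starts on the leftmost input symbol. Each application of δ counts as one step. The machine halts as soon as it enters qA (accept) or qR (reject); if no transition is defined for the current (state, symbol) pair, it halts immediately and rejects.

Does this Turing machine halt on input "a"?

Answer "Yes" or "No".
Step 0: [q0]a (head at position 0)
Step 1: δ(q0, a) = (q0, □, R)  ⊢  □[q0]□ (head at position 1)
Step 2: δ(q0, □) = (qA, □, R)  ⊢  □□[qA]□ (head at position 2)
The machine is in qA, so it halts and accepts.
It halts after 2 steps.

Final answer: Yes - halts after 2 steps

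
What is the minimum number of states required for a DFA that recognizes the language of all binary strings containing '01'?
Language: binary strings containing '01'
Lower bound (Myhill–Nerode): the prefixes ε, 0, 01 are pairwise distinguishable:
  ε vs 01: suffix ε distinguishes them (ε is rejected, 01 is accepted)
  0 vs 01: suffix ε distinguishes them (0 is rejected, 01 is accepted)
  ε vs 0: suffix 1 distinguishes them (ε·1 = 1 is rejected, 0·1 = 01 is accepted)
So any DFA needs at least 3 states.
Upper bound: a DFA with 3 states exists (one state per class above: 'no progress', 'last symbol 0', and 'seen 01' (accepting sink)).
Minimum states: 3

Final answer: 3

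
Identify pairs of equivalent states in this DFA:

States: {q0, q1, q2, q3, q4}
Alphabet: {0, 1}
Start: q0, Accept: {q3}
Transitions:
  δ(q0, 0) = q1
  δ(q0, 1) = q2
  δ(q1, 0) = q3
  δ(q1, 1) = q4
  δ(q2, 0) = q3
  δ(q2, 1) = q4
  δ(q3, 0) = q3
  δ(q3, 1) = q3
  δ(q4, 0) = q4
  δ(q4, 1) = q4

Using the table-filling algorithm:
Round 0 – mark pairs where exactly one state is accepting: (q0,q3), (q1,q3), (q2,q3), (q3,q4)
Round 1 – newly marked: (q0,q1) [on 0: q1 vs q3, already marked]; (q0,q2) [on 0: q1 vs q3, already marked]; (q1,q4) [on 0: q3 vs q4, already marked]; (q2,q4) [on 0: q3 vs q4, already marked]
Round 2 – newly marked: (q0,q4) [on 0: q1 vs q4, already marked]
No further pairs can be marked.
(q1, q2) unmarked: δ(q1,0)=q3, δ(q2,0)=q3; δ(q1,1)=q4, δ(q2,1)=q4 → equivalent
Equivalent pairs: (q1, q2)

Final answer: Equivalent pairs: (q1, q2)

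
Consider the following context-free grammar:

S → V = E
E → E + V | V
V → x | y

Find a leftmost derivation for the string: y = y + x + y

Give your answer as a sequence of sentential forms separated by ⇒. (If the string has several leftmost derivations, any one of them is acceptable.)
Start with S.
Step 1: the leftmost non-terminal is S; apply S → V = E:  V = E
Step 2: the leftmost non-terminal is V; apply V → y:  y = E
Step 3: the leftmost non-terminal is E; apply E → E + V:  y = E + V
Step 4: the leftmost non-terminal is E; apply E → E + V:  y = E + V + V
Step 5: the leftmost non-terminal is E; apply E → V:  y = V + V + V
Step 6: the leftmost non-terminal is V; apply V → y:  y = y + V + V
Step 7: the leftmost non-terminal is V; apply V → x:  y = y + x + V
Step 8: the leftmost non-terminal is V; apply V → y:  y = y + x + y

Final answer: S ⇒ V = E ⇒ y = E ⇒ y = E + V ⇒ y = E + V + V ⇒ y = V + V + V ⇒ y = y + V + V ⇒ y = y + x + V ⇒ y = y + x + y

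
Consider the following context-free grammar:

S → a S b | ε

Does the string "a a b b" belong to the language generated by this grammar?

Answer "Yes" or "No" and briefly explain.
A derivation exists: S ⇒ a S b ⇒ a a S b b ⇒ a a b b (using S → a S b twice, then S → ε).

Final answer: Yes - a valid derivation exists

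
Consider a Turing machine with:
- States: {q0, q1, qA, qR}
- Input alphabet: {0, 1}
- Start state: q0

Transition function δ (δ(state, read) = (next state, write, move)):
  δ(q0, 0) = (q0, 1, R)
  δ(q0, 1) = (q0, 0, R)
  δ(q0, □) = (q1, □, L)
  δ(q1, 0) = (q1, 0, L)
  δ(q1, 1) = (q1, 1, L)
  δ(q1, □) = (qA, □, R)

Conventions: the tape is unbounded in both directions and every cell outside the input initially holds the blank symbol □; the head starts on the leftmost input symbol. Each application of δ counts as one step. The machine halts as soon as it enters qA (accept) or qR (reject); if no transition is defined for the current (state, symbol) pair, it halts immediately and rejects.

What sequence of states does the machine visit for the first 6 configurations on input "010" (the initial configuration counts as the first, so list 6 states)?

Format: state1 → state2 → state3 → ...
Step 0: [q0]010 (head at position 0)
Step 1: δ(q0, 0) = (q0, 1, R)  ⊢  1[q0]10 (head at position 1)
Step 2: δ(q0, 1) = (q0, 0, R)  ⊢  10[q0]0 (head at position 2)
Step 3: δ(q0, 0) = (q0, 1, R)  ⊢  101[q0]□ (head at position 3)
Step 4: δ(q0, □) = (q1, □, L)  ⊢  10[q1]1□ (head at position 2)
Step 5: δ(q1, 1) = (q1, 1, L)  ⊢  1[q1]01□ (head at position 1)
Reading off the states of these 6 configurations: q0 → q0 → q0 → q0 → q1 → q1

Final answer: q0 → q0 → q0 → q0 → q1 → q1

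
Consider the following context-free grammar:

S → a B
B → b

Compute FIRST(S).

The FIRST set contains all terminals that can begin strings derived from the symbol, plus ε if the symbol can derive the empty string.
S has the single production S → a B, whose right-hand side begins with the terminal a. So FIRST(S) = {a}.

Final answer: {a}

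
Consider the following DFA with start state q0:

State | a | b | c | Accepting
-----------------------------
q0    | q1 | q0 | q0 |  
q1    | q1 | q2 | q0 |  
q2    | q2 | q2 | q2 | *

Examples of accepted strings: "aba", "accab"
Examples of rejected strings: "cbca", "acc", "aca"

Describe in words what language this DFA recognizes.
strings over {a,b,c} containing 'ab' as substring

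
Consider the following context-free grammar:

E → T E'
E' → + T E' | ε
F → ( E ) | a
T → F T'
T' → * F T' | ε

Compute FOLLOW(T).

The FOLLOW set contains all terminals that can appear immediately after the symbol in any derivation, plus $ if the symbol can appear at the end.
Useful FIRST sets: FIRST(E') = {+, ε}, FIRST(T') = {*, ε} (both E' and T' are nullable).
FOLLOW(E): E is the start symbol → $; E appears in F → ( E ) followed by ')' → FOLLOW(E) = {), $}.
FOLLOW(E'): E' appears at the right end of E → T E' and of E' → + T E', so FOLLOW(E') ⊇ FOLLOW(E) (the second occurrence adds nothing new). FOLLOW(E') = {), $}.
FOLLOW(T): in E → T E' and E' → + T E', T is followed by E': add FIRST(E') minus ε = {+}; since E' is nullable, also add FOLLOW(E) and FOLLOW(E') = {), $}. FOLLOW(T) = {+, ), $}.

Final answer: {$, ), +}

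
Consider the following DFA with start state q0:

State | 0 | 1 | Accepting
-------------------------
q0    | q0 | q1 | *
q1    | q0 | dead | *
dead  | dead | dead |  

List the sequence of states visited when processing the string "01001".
q0 → q0 → q1 → q0 → q0 → q1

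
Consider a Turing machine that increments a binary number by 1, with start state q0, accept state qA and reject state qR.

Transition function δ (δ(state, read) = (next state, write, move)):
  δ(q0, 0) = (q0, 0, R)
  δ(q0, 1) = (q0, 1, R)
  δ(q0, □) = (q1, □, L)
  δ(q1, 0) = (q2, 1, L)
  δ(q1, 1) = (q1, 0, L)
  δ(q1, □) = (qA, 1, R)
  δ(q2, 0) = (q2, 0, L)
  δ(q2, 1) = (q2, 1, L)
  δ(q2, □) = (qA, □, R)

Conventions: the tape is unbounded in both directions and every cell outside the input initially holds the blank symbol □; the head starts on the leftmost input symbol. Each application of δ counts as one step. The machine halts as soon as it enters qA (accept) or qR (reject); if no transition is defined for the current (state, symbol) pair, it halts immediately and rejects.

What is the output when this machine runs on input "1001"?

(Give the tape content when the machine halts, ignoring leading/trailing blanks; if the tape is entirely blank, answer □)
Step 0: [q0]1001 (head at position 0)
Step 1: δ(q0, 1) = (q0, 1, R)  ⊢  1[q0]001 (head at position 1)
Step 2: δ(q0, 0) = (q0, 0, R)  ⊢  10[q0]01 (head at position 2)
Step 3: δ(q0, 0) = (q0, 0, R)  ⊢  100[q0]1 (head at position 3)
Step 4: δ(q0, 1) = (q0, 1, R)  ⊢  1001[q0]□ (head at position 4)
Step 5: δ(q0, □) = (q1, □, L)  ⊢  100[q1]1□ (head at position 3)
Step 6: δ(q1, 1) = (q1, 0, L)  ⊢  10[q1]00□ (head at position 2)
Step 7: δ(q1, 0) = (q2, 1, L)  ⊢  1[q2]010□ (head at position 1)
Step 8: δ(q2, 0) = (q2, 0, L)  ⊢  [q2]1010□ (head at position 0)
Step 9: δ(q2, 1) = (q2, 1, L)  ⊢  [q2]□1010□ (head at position -1)
Step 10: δ(q2, □) = (qA, □, R)  ⊢  □[qA]1010□ (head at position 0)
The machine is in qA, so it halts and accepts.
Tape content when halted (ignoring surrounding blanks): 1010

Final answer: Output: 1010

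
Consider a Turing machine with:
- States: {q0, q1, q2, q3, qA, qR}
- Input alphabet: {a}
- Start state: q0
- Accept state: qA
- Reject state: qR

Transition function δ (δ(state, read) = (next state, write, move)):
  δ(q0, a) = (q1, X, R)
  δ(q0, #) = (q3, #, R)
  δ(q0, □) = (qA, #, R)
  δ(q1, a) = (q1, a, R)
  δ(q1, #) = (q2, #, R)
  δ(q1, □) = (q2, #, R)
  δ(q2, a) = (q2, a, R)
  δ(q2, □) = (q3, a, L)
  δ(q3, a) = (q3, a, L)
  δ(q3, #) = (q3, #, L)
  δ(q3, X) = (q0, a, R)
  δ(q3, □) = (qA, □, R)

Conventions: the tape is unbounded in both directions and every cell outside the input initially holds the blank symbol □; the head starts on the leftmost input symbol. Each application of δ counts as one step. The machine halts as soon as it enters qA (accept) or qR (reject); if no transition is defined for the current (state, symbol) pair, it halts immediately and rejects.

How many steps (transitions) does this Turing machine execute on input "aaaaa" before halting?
Trace (configuration after each step, as tape_left[state]tape_right with head position):
Step 0: [q0]aaaaa (head at position 0)
Step 1: X[q1]aaaa (head 1)
Step 2: Xa[q1]aaa (head 2)
Step 3: Xaa[q1]aa (head 3)
Step 4: Xaaa[q1]a (head 4)
Step 5: Xaaaa[q1]□ (head 5)
Step 6: Xaaaa#[q2]□ (head 6)
Step 7: Xaaaa[q3]#a (head 5)
Step 8: Xaaa[q3]a#a (head 4)
Step 9: Xaa[q3]aa#a (head 3)
Step 10: Xa[q3]aaa#a (head 2)
Step 11: X[q3]aaaa#a (head 1)
Step 12: [q3]Xaaaa#a (head 0)
Step 13: a[q0]aaaa#a (head 1)
Step 14: aX[q1]aaa#a (head 2)
Step 15: aXa[q1]aa#a (head 3)
Step 16: aXaa[q1]a#a (head 4)
Step 17: aXaaa[q1]#a (head 5)
Step 18: aXaaa#[q2]a (head 6)
Step 19: aXaaa#a[q2]□ (head 7)
Step 20: aXaaa#[q3]aa (head 6)
Step 21: aXaaa[q3]#aa (head 5)
Step 22: aXaa[q3]a#aa (head 4)
Step 23: aXa[q3]aa#aa (head 3)
Step 24: aX[q3]aaa#aa (head 2)
Step 25: a[q3]Xaaa#aa (head 1)
Step 26: aa[q0]aaa#aa (head 2)
Step 27: aaX[q1]aa#aa (head 3)
Step 28: aaXa[q1]a#aa (head 4)
Step 29: aaXaa[q1]#aa (head 5)
Step 30: aaXaa#[q2]aa (head 6)
Step 31: aaXaa#a[q2]a (head 7)
Step 32: aaXaa#aa[q2]□ (head 8)
Step 33: aaXaa#a[q3]aa (head 7)
Step 34: aaXaa#[q3]aaa (head 6)
Step 35: aaXaa[q3]#aaa (head 5)
Step 36: aaXa[q3]a#aaa (head 4)
Step 37: aaX[q3]aa#aaa (head 3)
Step 38: aa[q3]Xaa#aaa (head 2)
Step 39: aaa[q0]aa#aaa (head 3)
Step 40: aaaX[q1]a#aaa (head 4)
Step 41: aaaXa[q1]#aaa (head 5)
Step 42: aaaXa#[q2]aaa (head 6)
Step 43: aaaXa#a[q2]aa (head 7)
Step 44: aaaXa#aa[q2]a (head 8)
Step 45: aaaXa#aaa[q2]□ (head 9)
Step 46: aaaXa#aa[q3]aa (head 8)
Step 47: aaaXa#a[q3]aaa (head 7)
Step 48: aaaXa#[q3]aaaa (head 6)
Step 49: aaaXa[q3]#aaaa (head 5)
Step 50: aaaX[q3]a#aaaa (head 4)
Step 51: aaa[q3]Xa#aaaa (head 3)
Step 52: aaaa[q0]a#aaaa (head 4)
Step 53: aaaaX[q1]#aaaa (head 5)
Step 54: aaaaX#[q2]aaaa (head 6)
Step 55: aaaaX#a[q2]aaa (head 7)
Step 56: aaaaX#aa[q2]aa (head 8)
Step 57: aaaaX#aaa[q2]a (head 9)
Step 58: aaaaX#aaaa[q2]□ (head 10)
Step 59: aaaaX#aaa[q3]aa (head 9)
Step 60: aaaaX#aa[q3]aaa (head 8)
Step 61: aaaaX#a[q3]aaaa (head 7)
Step 62: aaaaX#[q3]aaaaa (head 6)
Step 63: aaaaX[q3]#aaaaa (head 5)
Step 64: aaaa[q3]X#aaaaa (head 4)
Step 65: aaaaa[q0]#aaaaa (head 5)
Step 66: aaaaa#[q3]aaaaa (head 6)
Step 67: aaaaa[q3]#aaaaa (head 5)
Step 68: aaaa[q3]a#aaaaa (head 4)
Step 69: aaa[q3]aa#aaaaa (head 3)
Step 70: aa[q3]aaa#aaaaa (head 2)
Step 71: a[q3]aaaa#aaaaa (head 1)
Step 72: [q3]aaaaa#aaaaa (head 0)
Step 73: [q3]□aaaaa#aaaaa (head -1)
Step 74: □[qA]aaaaa#aaaaa (head 0)
The machine is in qA, so it halts and accepts.
Number of transitions executed: 74.

Final answer: 74 steps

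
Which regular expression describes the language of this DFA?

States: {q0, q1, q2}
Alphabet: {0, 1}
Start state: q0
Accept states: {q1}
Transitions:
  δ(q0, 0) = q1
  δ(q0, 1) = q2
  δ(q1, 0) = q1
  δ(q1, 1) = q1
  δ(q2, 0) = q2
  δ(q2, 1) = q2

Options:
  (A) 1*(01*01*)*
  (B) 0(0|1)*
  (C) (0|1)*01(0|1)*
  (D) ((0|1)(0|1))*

Testing sample strings against the DFA:
  '11' -> rejected
  '10000' -> rejected
  '110' -> rejected
  '0011' -> accepted
Checking each option for a counterexample:
  (A) 1*(01*01*)*: ε is rejected by the DFA but matches the regex → eliminated
  (B) 0(0|1)*: agrees with the DFA on all strings of length ≤ 4
  (C) (0|1)*01(0|1)*: '0' is accepted by the DFA but does not match the regex → eliminated
  (D) ((0|1)(0|1))*: ε is rejected by the DFA but matches the regex → eliminated
Only (B) 0(0|1)* is consistent with the DFA.

Final answer: (B) 0(0|1)*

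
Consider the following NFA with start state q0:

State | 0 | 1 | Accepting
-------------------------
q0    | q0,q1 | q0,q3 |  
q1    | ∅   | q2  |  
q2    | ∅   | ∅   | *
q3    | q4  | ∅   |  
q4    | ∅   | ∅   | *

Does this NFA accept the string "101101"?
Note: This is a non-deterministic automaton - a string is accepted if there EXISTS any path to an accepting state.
Track the set of states the NFA could be in: start {q0}
Read '1': {q0} → {q0, q3}
Read '0': {q0, q3} → {q0, q1, q4}
Read '1': {q0, q1, q4} → {q0, q2, q3}
Read '1': {q0, q2, q3} → {q0, q3}
Read '0': {q0, q3} → {q0, q1, q4}
Read '1': {q0, q1, q4} → {q0, q2, q3}
Final set {q0, q2, q3} contains accepting state(s) {q2} → accepted.

Final answer: Yes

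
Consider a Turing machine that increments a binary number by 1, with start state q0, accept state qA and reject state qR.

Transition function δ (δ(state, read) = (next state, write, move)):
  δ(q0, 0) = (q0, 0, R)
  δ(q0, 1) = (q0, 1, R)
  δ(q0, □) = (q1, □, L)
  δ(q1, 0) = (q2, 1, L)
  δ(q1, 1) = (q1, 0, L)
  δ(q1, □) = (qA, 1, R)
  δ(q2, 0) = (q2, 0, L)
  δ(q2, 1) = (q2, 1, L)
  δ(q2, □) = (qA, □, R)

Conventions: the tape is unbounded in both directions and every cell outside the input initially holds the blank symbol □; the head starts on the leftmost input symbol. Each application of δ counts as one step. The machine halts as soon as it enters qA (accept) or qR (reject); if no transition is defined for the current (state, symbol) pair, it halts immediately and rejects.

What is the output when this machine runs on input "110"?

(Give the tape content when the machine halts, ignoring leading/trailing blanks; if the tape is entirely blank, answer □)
Step 0: [q0]110 (head at position 0)
Step 1: δ(q0, 1) = (q0, 1, R)  ⊢  1[q0]10 (head at position 1)
Step 2: δ(q0, 1) = (q0, 1, R)  ⊢  11[q0]0 (head at position 2)
Step 3: δ(q0, 0) = (q0, 0, R)  ⊢  110[q0]□ (head at position 3)
Step 4: δ(q0, □) = (q1, □, L)  ⊢  11[q1]0□ (head at position 2)
Step 5: δ(q1, 0) = (q2, 1, L)  ⊢  1[q2]11□ (head at position 1)
Step 6: δ(q2, 1) = (q2, 1, L)  ⊢  [q2]111□ (head at position 0)
Step 7: δ(q2, 1) = (q2, 1, L)  ⊢  [q2]□111□ (head at position -1)
Step 8: δ(q2, □) = (qA, □, R)  ⊢  □[qA]111□ (head at position 0)
The machine is in qA, so it halts and accepts.
Tape content when halted (ignoring surrounding blanks): 111

Final answer: Output: 111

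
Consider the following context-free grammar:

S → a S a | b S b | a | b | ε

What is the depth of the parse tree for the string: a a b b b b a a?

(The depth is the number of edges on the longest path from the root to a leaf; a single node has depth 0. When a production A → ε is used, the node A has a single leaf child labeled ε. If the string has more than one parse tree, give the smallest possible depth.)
The string has even length 8, so its (unique) parse tree peels off matching outer symbols: S → a S a, S → a S a, S → b S b, S → b S b, and finally S → ε for the empty middle.
The S nodes are at depths 0..4; the ε leaf under the innermost S is at depth 5 (terminal leaves are at depths 1..4).
Depth = 5.

Final answer: 5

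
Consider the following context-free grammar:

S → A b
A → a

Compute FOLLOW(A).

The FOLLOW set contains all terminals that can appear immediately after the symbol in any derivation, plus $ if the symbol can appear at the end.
A occurs only in S → A b, where it is immediately followed by the terminal b. So FOLLOW(A) = {b}.

Final answer: {b}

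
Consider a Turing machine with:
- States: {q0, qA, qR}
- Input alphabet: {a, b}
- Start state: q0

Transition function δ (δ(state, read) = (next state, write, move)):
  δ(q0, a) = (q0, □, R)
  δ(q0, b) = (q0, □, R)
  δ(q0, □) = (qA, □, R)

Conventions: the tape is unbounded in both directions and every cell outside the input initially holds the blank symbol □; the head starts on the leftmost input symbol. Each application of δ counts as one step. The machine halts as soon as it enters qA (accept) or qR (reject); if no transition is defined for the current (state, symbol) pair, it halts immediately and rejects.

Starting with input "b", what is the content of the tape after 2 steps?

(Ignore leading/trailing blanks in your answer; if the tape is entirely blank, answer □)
Step 0: [q0]b (head at position 0)
Step 1: δ(q0, b) = (q0, □, R)  ⊢  □[q0]□ (head at position 1)
Step 2: δ(q0, □) = (qA, □, R)  ⊢  □□[qA]□ (head at position 2)
Tape after 2 steps (ignoring surrounding blanks): □

Final answer: Tape: □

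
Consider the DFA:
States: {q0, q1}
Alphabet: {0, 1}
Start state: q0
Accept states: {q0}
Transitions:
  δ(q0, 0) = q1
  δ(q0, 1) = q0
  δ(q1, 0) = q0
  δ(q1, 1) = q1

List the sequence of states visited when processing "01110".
Starting at q0
Read '0': q0 -> q1
Read '1': q1 -> q1
Read '1': q1 -> q1
Read '1': q1 -> q1
Read '0': q1 -> q0

Final answer: q0 -> q1 -> q1 -> q1 -> q1 -> q0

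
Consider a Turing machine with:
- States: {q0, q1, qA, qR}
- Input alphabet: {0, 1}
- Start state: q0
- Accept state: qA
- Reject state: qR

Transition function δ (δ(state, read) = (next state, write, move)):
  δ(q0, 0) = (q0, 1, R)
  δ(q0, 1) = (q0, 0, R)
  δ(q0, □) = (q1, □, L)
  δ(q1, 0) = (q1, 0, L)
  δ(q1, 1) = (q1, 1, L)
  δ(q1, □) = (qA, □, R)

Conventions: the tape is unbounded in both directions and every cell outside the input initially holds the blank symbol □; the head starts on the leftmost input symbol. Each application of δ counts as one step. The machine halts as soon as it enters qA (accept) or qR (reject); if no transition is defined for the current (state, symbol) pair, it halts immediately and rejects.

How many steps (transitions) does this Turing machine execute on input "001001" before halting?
Step 0: [q0]001001 (head at position 0)
Step 1: δ(q0, 0) = (q0, 1, R)  ⊢  1[q0]01001 (head at position 1)
Step 2: δ(q0, 0) = (q0, 1, R)  ⊢  11[q0]1001 (head at position 2)
Step 3: δ(q0, 1) = (q0, 0, R)  ⊢  110[q0]001 (head at position 3)
Step 4: δ(q0, 0) = (q0, 1, R)  ⊢  1101[q0]01 (head at position 4)
Step 5: δ(q0, 0) = (q0, 1, R)  ⊢  11011[q0]1 (head at position 5)
Step 6: δ(q0, 1) = (q0, 0, R)  ⊢  110110[q0]□ (head at position 6)
Step 7: δ(q0, □) = (q1, □, L)  ⊢  11011[q1]0□ (head at position 5)
Step 8: δ(q1, 0) = (q1, 0, L)  ⊢  1101[q1]10□ (head at position 4)
Step 9: δ(q1, 1) = (q1, 1, L)  ⊢  110[q1]110□ (head at position 3)
Step 10: δ(q1, 1) = (q1, 1, L)  ⊢  11[q1]0110□ (head at position 2)
Step 11: δ(q1, 0) = (q1, 0, L)  ⊢  1[q1]10110□ (head at position 1)
Step 12: δ(q1, 1) = (q1, 1, L)  ⊢  [q1]110110□ (head at position 0)
Step 13: δ(q1, 1) = (q1, 1, L)  ⊢  [q1]□110110□ (head at position -1)
Step 14: δ(q1, □) = (qA, □, R)  ⊢  □[qA]110110□ (head at position 0)
The machine is in qA, so it halts and accepts.
Number of transitions executed: 14.

Final answer: 14 steps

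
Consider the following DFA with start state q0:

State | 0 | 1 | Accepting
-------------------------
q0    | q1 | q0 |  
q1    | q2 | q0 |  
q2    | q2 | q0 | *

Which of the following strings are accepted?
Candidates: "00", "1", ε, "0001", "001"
"00": q0 → q1 → q2; q2 is accepting → accepted
"1": q0 → q0; q0 is not accepting → rejected
ε: q0; q0 is not accepting → rejected
"0001": q0 → q1 → q2 → q2 → q0; q0 is not accepting → rejected
"001": q0 → q1 → q2 → q0; q0 is not accepting → rejected

Final answer: "00"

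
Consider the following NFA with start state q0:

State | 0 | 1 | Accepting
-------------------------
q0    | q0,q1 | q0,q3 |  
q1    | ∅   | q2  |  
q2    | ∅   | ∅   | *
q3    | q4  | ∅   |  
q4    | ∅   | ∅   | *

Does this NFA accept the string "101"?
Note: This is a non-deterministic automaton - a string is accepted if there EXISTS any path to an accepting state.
Track the set of states the NFA could be in: start {q0}
Read '1': {q0} → {q0, q3}
Read '0': {q0, q3} → {q0, q1, q4}
Read '1': {q0, q1, q4} → {q0, q2, q3}
Final set {q0, q2, q3} contains accepting state(s) {q2} → accepted.

Final answer: Yes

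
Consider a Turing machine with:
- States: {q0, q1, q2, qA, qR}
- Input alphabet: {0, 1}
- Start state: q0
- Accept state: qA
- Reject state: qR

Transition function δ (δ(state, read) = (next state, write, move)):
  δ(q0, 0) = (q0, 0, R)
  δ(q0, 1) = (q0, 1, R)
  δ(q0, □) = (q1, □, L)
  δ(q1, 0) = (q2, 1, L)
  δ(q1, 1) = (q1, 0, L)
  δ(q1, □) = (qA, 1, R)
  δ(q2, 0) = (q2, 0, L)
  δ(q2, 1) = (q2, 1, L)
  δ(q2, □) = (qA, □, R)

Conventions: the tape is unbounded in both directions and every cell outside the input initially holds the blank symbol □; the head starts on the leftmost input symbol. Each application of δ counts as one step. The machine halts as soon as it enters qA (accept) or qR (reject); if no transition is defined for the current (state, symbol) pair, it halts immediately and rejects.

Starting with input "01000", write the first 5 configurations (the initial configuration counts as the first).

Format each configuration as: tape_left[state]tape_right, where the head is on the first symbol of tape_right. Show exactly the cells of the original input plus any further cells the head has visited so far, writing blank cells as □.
Step 0: [q0]01000 (head at position 0)
Step 1: δ(q0, 0) = (q0, 0, R)  ⊢  0[q0]1000 (head at position 1)
Step 2: δ(q0, 1) = (q0, 1, R)  ⊢  01[q0]000 (head at position 2)
Step 3: δ(q0, 0) = (q0, 0, R)  ⊢  010[q0]00 (head at position 3)
Step 4: δ(q0, 0) = (q0, 0, R)  ⊢  0100[q0]0 (head at position 4)

Final answer: [q0]01000 ⊢ 0[q0]1000 ⊢ 01[q0]000 ⊢ 010[q0]00 ⊢ 0100[q0]0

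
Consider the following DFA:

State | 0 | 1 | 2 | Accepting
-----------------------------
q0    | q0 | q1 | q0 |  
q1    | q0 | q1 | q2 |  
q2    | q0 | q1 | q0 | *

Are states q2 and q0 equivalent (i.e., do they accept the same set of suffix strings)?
Try the suffix ε (the empty string).
From q2: q2 — accepting.
From q0: q0 — not accepting.
The two states disagree on this suffix, so they are not equivalent.

Final answer: No. Distinguishing string: ε (the empty string) - accepted from q2 but not from q0.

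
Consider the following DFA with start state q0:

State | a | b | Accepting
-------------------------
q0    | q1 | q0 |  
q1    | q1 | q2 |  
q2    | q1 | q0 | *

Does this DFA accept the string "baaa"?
Start in q0.
Read 'b': q0 → q0
Read 'a': q0 → q1
Read 'a': q1 → q1
Read 'a': q1 → q1
Final state q1 is not accepting, so the string is rejected.

Final answer: No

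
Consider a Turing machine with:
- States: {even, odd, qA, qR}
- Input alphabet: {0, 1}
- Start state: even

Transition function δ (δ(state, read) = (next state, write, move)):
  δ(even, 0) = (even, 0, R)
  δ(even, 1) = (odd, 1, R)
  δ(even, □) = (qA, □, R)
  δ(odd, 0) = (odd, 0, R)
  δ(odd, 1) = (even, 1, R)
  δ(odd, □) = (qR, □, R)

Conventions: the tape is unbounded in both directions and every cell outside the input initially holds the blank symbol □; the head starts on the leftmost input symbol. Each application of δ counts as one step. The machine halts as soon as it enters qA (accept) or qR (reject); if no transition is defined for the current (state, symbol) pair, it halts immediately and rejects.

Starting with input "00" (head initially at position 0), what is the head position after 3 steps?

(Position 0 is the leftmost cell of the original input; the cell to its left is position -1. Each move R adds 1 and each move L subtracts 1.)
Step 0: [even]00 (head at position 0)
Step 1: δ(even, 0) = (even, 0, R)  ⊢  0[even]0 (head at position 1)
Step 2: δ(even, 0) = (even, 0, R)  ⊢  00[even]□ (head at position 2)
Step 3: δ(even, □) = (qA, □, R)  ⊢  00□[qA]□ (head at position 3)
Head position after 3 steps: 3

Final answer: Position 3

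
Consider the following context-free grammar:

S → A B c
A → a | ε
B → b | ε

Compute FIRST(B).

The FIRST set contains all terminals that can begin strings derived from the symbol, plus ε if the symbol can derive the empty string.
B → b contributes b; B → ε makes B nullable, contributing ε. FIRST(B) = {b, ε}.

Final answer: {b, ε}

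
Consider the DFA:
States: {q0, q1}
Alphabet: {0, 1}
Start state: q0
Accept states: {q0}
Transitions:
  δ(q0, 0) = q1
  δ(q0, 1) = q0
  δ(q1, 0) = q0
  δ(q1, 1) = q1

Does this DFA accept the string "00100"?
Processing string "00100":
  q0 --0--> q1
  q1 --0--> q0
  q0 --1--> q0
  q0 --0--> q1
  q1 --0--> q0
Final state: q0
Accept states: {q0}
q0 is an accept state, so the string is accepted.

Final answer: Yes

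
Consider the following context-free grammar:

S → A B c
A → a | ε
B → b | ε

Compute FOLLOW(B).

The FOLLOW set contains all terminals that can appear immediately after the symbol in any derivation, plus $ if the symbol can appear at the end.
B occurs in S → A B c, immediately followed by the terminal c. So FOLLOW(B) = {c}.

Final answer: {c}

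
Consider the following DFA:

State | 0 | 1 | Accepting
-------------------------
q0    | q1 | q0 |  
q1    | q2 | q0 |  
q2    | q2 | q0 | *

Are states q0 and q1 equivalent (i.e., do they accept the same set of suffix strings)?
Try the suffix "0".
From q0: q0 → q1 — not accepting.
From q1: q1 → q2 — accepting.
The two states disagree on this suffix, so they are not equivalent.

Final answer: No. Distinguishing string: "0" - accepted from q1 but not from q0.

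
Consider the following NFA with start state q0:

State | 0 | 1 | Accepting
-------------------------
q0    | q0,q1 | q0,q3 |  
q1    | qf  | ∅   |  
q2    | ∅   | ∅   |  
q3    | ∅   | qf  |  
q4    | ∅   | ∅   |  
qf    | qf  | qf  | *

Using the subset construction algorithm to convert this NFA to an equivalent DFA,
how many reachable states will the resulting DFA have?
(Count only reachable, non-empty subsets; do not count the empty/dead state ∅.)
Start subset: {q0}
{q0}: on 0 → {q0, q1}, on 1 → {q0, q3}
{q0, q1}: on 0 → {q0, q1, qf}, on 1 → {q0, q3}
{q0, q3}: on 0 → {q0, q1}, on 1 → {q0, q3, qf}
{q0, q1, qf}: on 0 → {q0, q1, qf}, on 1 → {q0, q3, qf}
{q0, q3, qf}: on 0 → {q0, q1, qf}, on 1 → {q0, q3, qf}
Reachable non-empty subsets: {q0}, {q0, q1}, {q0, q3}, {q0, q1, qf}, {q0, q3, qf} — 5 in total.

Final answer: 5 states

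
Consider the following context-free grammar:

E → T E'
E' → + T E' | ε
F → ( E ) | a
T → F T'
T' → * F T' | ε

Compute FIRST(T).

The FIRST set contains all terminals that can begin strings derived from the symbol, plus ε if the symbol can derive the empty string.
FIRST(F): F → ( E ) contributes '(' and F → a contributes 'a', so FIRST(F) = {(, a}. F is not nullable.
FIRST(T): T → F T' begins with F, and F is not nullable, so FIRST(T) = FIRST(F) = {(, a}.

Final answer: {(, a}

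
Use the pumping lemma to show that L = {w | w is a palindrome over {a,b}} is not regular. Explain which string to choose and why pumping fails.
Language: L = {w | w is a palindrome over {a,b}} (strings that read the same forwards and backwards)
Step 1: Assume for contradiction that L is regular, with pumping length p.
Step 2: Choose s = a^p b a^p. Then s ∈ L (it reads the same forwards and backwards) and |s| ≥ p.
Step 3: Consider any decomposition s = xyz with |xy| ≤ p and |y| > 0. Since |xy| ≤ p and the first p symbols of s are all a's, y = a^k for some k with 1 ≤ k ≤ p.
Step 4: Pumping up (i = 2): xy²z = a^(p+k) b a^p. Its reverse is a^p b a^(p+k) ≠ a^(p+k) b a^p (the single b is no longer in the middle), so xy²z is not a palindrome and xy²z ∉ L.
This contradicts the pumping lemma, so L is not regular.

Final answer: Choose s = a^p b a^p. Since |xy| ≤ p, y = a^k with k ≥ 1. Then xy²z = a^(p+k) b a^p is not a palindrome, so ∉ L.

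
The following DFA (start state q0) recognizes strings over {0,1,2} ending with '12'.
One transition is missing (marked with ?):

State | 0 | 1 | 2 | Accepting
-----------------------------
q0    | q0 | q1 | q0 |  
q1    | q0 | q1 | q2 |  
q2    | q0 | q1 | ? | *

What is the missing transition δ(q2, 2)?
q0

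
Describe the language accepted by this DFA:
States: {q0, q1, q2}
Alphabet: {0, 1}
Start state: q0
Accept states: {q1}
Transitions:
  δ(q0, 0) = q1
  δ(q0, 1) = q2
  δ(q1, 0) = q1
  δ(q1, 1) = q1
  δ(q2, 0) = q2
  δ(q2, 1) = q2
Analyzing the DFA structure:
Start state: q0
Accept states: {q1}
Interpreting what each state remembers (checking against the transitions):
  q0: nothing has been read yet
  q1: the first symbol was 0
  q2: the first symbol was 1 (trap state)
  δ(q0, 0): in q0 (nothing has been read yet), after reading 0 we have: the first symbol was 0 → q1
  δ(q0, 1): in q0 (nothing has been read yet), after reading 1 we have: the first symbol was 1 (trap state) → q2
  δ(q1, 0): in q1 (the first symbol was 0), after reading 0 we have: the first symbol was 0 → q1
  δ(q1, 1): in q1 (the first symbol was 0), after reading 1 we have: the first symbol was 0 → q1
  δ(q2, 0): in q2 (the first symbol was 1 (trap state)), after reading 0 we have: the first symbol was 1 (trap state) → q2
  δ(q2, 1): in q2 (the first symbol was 1 (trap state)), after reading 1 we have: the first symbol was 1 (trap state) → q2
A string is accepted iff it ends in {q1}, i.e. the first symbol was 0.
Language: All binary strings starting with 0

Final answer: All binary strings starting with 0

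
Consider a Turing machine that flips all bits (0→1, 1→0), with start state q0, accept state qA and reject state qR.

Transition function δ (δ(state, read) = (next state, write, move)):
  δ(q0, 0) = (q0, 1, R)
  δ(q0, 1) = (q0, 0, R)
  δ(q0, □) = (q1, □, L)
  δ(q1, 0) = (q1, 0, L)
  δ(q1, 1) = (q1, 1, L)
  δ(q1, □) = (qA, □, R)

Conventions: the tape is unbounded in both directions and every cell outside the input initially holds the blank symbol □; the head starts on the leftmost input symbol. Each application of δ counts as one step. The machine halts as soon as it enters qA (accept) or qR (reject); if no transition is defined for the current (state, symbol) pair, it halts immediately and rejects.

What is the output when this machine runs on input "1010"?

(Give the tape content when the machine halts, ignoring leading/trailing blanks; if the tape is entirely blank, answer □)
Step 0: [q0]1010 (head at position 0)
Step 1: δ(q0, 1) = (q0, 0, R)  ⊢  0[q0]010 (head at position 1)
Step 2: δ(q0, 0) = (q0, 1, R)  ⊢  01[q0]10 (head at position 2)
Step 3: δ(q0, 1) = (q0, 0, R)  ⊢  010[q0]0 (head at position 3)
Step 4: δ(q0, 0) = (q0, 1, R)  ⊢  0101[q0]□ (head at position 4)
Step 5: δ(q0, □) = (q1, □, L)  ⊢  010[q1]1□ (head at position 3)
Step 6: δ(q1, 1) = (q1, 1, L)  ⊢  01[q1]01□ (head at position 2)
Step 7: δ(q1, 0) = (q1, 0, L)  ⊢  0[q1]101□ (head at position 1)
Step 8: δ(q1, 1) = (q1, 1, L)  ⊢  [q1]0101□ (head at position 0)
Step 9: δ(q1, 0) = (q1, 0, L)  ⊢  [q1]□0101□ (head at position -1)
Step 10: δ(q1, □) = (qA, □, R)  ⊢  □[qA]0101□ (head at position 0)
The machine is in qA, so it halts and accepts.
Tape content when halted (ignoring surrounding blanks): 0101

Final answer: Output: 0101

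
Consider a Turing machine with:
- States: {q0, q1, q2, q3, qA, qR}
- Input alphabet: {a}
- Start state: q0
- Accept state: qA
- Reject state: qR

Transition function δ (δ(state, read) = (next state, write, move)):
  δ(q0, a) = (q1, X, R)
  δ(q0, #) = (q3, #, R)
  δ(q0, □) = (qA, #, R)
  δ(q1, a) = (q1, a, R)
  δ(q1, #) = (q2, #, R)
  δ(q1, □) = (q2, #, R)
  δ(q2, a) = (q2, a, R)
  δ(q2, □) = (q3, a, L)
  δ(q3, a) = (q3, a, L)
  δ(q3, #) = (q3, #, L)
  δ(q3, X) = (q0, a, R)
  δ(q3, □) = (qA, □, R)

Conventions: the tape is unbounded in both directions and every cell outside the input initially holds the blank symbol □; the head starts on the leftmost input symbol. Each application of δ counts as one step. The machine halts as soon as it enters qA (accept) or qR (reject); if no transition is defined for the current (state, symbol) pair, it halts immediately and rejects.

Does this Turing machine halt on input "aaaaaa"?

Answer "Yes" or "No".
Trace (configuration after each step, as tape_left[state]tape_right with head position):
Step 0: [q0]aaaaaa (head at position 0)
Step 1: X[q1]aaaaa (head 1)
Step 2: Xa[q1]aaaa (head 2)
Step 3: Xaa[q1]aaa (head 3)
Step 4: Xaaa[q1]aa (head 4)
Step 5: Xaaaa[q1]a (head 5)
Step 6: Xaaaaa[q1]□ (head 6)
Step 7: Xaaaaa#[q2]□ (head 7)
Step 8: Xaaaaa[q3]#a (head 6)
Step 9: Xaaaa[q3]a#a (head 5)
Step 10: Xaaa[q3]aa#a (head 4)
Step 11: Xaa[q3]aaa#a (head 3)
Step 12: Xa[q3]aaaa#a (head 2)
Step 13: X[q3]aaaaa#a (head 1)
Step 14: [q3]Xaaaaa#a (head 0)
Step 15: a[q0]aaaaa#a (head 1)
Step 16: aX[q1]aaaa#a (head 2)
Step 17: aXa[q1]aaa#a (head 3)
Step 18: aXaa[q1]aa#a (head 4)
Step 19: aXaaa[q1]a#a (head 5)
Step 20: aXaaaa[q1]#a (head 6)
Step 21: aXaaaa#[q2]a (head 7)
Step 22: aXaaaa#a[q2]□ (head 8)
Step 23: aXaaaa#[q3]aa (head 7)
Step 24: aXaaaa[q3]#aa (head 6)
Step 25: aXaaa[q3]a#aa (head 5)
Step 26: aXaa[q3]aa#aa (head 4)
Step 27: aXa[q3]aaa#aa (head 3)
Step 28: aX[q3]aaaa#aa (head 2)
Step 29: a[q3]Xaaaa#aa (head 1)
Step 30: aa[q0]aaaa#aa (head 2)
Step 31: aaX[q1]aaa#aa (head 3)
Step 32: aaXa[q1]aa#aa (head 4)
Step 33: aaXaa[q1]a#aa (head 5)
Step 34: aaXaaa[q1]#aa (head 6)
Step 35: aaXaaa#[q2]aa (head 7)
Step 36: aaXaaa#a[q2]a (head 8)
Step 37: aaXaaa#aa[q2]□ (head 9)
Step 38: aaXaaa#a[q3]aa (head 8)
Step 39: aaXaaa#[q3]aaa (head 7)
Step 40: aaXaaa[q3]#aaa (head 6)
Step 41: aaXaa[q3]a#aaa (head 5)
Step 42: aaXa[q3]aa#aaa (head 4)
Step 43: aaX[q3]aaa#aaa (head 3)
Step 44: aa[q3]Xaaa#aaa (head 2)
Step 45: aaa[q0]aaa#aaa (head 3)
Step 46: aaaX[q1]aa#aaa (head 4)
Step 47: aaaXa[q1]a#aaa (head 5)
Step 48: aaaXaa[q1]#aaa (head 6)
Step 49: aaaXaa#[q2]aaa (head 7)
Step 50: aaaXaa#a[q2]aa (head 8)
Step 51: aaaXaa#aa[q2]a (head 9)
Step 52: aaaXaa#aaa[q2]□ (head 10)
Step 53: aaaXaa#aa[q3]aa (head 9)
Step 54: aaaXaa#a[q3]aaa (head 8)
Step 55: aaaXaa#[q3]aaaa (head 7)
Step 56: aaaXaa[q3]#aaaa (head 6)
Step 57: aaaXa[q3]a#aaaa (head 5)
Step 58: aaaX[q3]aa#aaaa (head 4)
Step 59: aaa[q3]Xaa#aaaa (head 3)
Step 60: aaaa[q0]aa#aaaa (head 4)
Step 61: aaaaX[q1]a#aaaa (head 5)
Step 62: aaaaXa[q1]#aaaa (head 6)
Step 63: aaaaXa#[q2]aaaa (head 7)
Step 64: aaaaXa#a[q2]aaa (head 8)
Step 65: aaaaXa#aa[q2]aa (head 9)
Step 66: aaaaXa#aaa[q2]a (head 10)
Step 67: aaaaXa#aaaa[q2]□ (head 11)
Step 68: aaaaXa#aaa[q3]aa (head 10)
Step 69: aaaaXa#aa[q3]aaa (head 9)
Step 70: aaaaXa#a[q3]aaaa (head 8)
Step 71: aaaaXa#[q3]aaaaa (head 7)
Step 72: aaaaXa[q3]#aaaaa (head 6)
Step 73: aaaaX[q3]a#aaaaa (head 5)
Step 74: aaaa[q3]Xa#aaaaa (head 4)
Step 75: aaaaa[q0]a#aaaaa (head 5)
Step 76: aaaaaX[q1]#aaaaa (head 6)
Step 77: aaaaaX#[q2]aaaaa (head 7)
Step 78: aaaaaX#a[q2]aaaa (head 8)
Step 79: aaaaaX#aa[q2]aaa (head 9)
Step 80: aaaaaX#aaa[q2]aa (head 10)
Step 81: aaaaaX#aaaa[q2]a (head 11)
Step 82: aaaaaX#aaaaa[q2]□ (head 12)
Step 83: aaaaaX#aaaa[q3]aa (head 11)
Step 84: aaaaaX#aaa[q3]aaa (head 10)
Step 85: aaaaaX#aa[q3]aaaa (head 9)
Step 86: aaaaaX#a[q3]aaaaa (head 8)
Step 87: aaaaaX#[q3]aaaaaa (head 7)
Step 88: aaaaaX[q3]#aaaaaa (head 6)
Step 89: aaaaa[q3]X#aaaaaa (head 5)
Step 90: aaaaaa[q0]#aaaaaa (head 6)
Step 91: aaaaaa#[q3]aaaaaa (head 7)
Step 92: aaaaaa[q3]#aaaaaa (head 6)
Step 93: aaaaa[q3]a#aaaaaa (head 5)
Step 94: aaaa[q3]aa#aaaaaa (head 4)
Step 95: aaa[q3]aaa#aaaaaa (head 3)
Step 96: aa[q3]aaaa#aaaaaa (head 2)
Step 97: a[q3]aaaaa#aaaaaa (head 1)
Step 98: [q3]aaaaaa#aaaaaa (head 0)
Step 99: [q3]□aaaaaa#aaaaaa (head -1)
Step 100: □[qA]aaaaaa#aaaaaa (head 0)
The machine is in qA, so it halts and accepts.
It halts after 100 steps.

Final answer: Yes - halts after 100 steps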